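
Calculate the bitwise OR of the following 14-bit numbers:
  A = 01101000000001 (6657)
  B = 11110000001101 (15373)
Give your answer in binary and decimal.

Apply | to each column (1 where either bit is 1):
  01101000000001
| 11110000001101
----------------
  11111000001101

Answer: 11111000001101 (15885)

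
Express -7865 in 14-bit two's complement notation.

1. Binary of +7865:  01111010111001
2. Invert bits:     10000101000110
3. Add 1:           10000101000111

Answer: 10000101000111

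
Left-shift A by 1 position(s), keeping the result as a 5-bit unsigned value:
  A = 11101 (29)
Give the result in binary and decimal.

Shift left by 1: drop the top 1 bit(s), append 1 zero(s) on the right.
  11101  ->  discard [1], keep [1101], append 0
= 11010

Answer: 11010 (26)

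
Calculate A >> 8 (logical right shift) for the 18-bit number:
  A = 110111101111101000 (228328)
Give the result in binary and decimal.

Logical shift right by 8: drop the bottom 8 bit(s), prepend 8 zero(s) on the left.
  110111101111101000  ->  keep [1101111011], discard [11101000], prepend 00000000
= 000000001101111011

Answer: 000000001101111011 (891)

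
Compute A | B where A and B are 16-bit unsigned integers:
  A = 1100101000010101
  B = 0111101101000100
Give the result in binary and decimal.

Apply | to each column (1 where either bit is 1):
  1100101000010101
| 0111101101000100
------------------
  1111101101010101

Answer: 1111101101010101 (64341)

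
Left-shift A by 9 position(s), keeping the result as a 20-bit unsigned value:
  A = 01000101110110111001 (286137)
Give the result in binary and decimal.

Shift left by 9: drop the top 9 bit(s), append 9 zero(s) on the right.
  01000101110110111001  ->  discard [010001011], keep [10110111001], append 000000000
= 10110111001000000000

Answer: 10110111001000000000 (750080)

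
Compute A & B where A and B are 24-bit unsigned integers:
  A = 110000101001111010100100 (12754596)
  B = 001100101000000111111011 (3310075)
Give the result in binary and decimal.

Apply & to each column (1 only where both bits are 1):
  110000101001111010100100
& 001100101000000111111011
--------------------------
  000000101000000010100000

Answer: 000000101000000010100000 (164000)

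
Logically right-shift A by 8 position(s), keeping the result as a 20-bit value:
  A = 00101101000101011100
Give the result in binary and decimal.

Logical shift right by 8: drop the bottom 8 bit(s), prepend 8 zero(s) on the left.
  00101101000101011100  ->  keep [001011010001], discard [01011100], prepend 00000000
= 00000000001011010001

Answer: 00000000001011010001 (721)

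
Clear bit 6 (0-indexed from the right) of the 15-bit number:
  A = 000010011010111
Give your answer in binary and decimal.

Mask = ~(1 << 6) = 111111110111111
Bit 6 of A is 1, so AND-ing with the mask clears it to 0.
  000010011010111
& 111111110111111
-----------------
  000010010010111

Answer: 000010010010111 (1175)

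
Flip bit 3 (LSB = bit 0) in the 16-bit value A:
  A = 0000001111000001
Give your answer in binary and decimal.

Mask = 1 << 3 = 0000000000001000
Bit 3 of A is 0; XOR with the mask flips it to 1.
  0000001111000001
^ 0000000000001000
------------------
  0000001111001001

Answer: 0000001111001001 (969)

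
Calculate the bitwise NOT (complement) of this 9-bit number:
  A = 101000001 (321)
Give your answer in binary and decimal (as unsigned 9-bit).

Flip each bit (0->1, 1->0):
  101000001
  010111110

Answer: 010111110 (190)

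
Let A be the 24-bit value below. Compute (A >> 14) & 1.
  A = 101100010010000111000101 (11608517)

Bit 14 is the 15th from the right.
  101100010010000111000101
           ^
That bit is 0.

Answer: 0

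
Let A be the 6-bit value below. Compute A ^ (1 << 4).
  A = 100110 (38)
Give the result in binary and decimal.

Mask = 1 << 4 = 010000
Bit 4 of A is 0; XOR with the mask flips it to 1.
  100110
^ 010000
--------
  110110

Answer: 110110 (54)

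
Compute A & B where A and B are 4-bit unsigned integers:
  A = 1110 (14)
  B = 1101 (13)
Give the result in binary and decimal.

Apply & to each column (1 only where both bits are 1):
  1110
& 1101
------
  1100

Answer: 1100 (12)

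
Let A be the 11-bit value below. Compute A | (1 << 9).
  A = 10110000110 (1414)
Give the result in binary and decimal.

Mask = 1 << 9 = 01000000000
Bit 9 of A is 0, so OR-ing with the mask flips it to 1.
  10110000110
| 01000000000
-------------
  11110000110

Answer: 11110000110 (1926)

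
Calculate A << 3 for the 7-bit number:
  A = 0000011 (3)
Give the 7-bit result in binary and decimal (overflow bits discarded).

Shift left by 3: drop the top 3 bit(s), append 3 zero(s) on the right.
  0000011  ->  discard [000], keep [0011], append 000
= 0011000

Answer: 0011000 (24)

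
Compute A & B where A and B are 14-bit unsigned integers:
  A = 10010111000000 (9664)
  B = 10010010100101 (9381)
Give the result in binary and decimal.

Apply & to each column (1 only where both bits are 1):
  10010111000000
& 10010010100101
----------------
  10010010000000

Answer: 10010010000000 (9344)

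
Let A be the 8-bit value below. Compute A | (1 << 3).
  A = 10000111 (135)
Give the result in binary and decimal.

Mask = 1 << 3 = 00001000
Bit 3 of A is 0, so OR-ing with the mask flips it to 1.
  10000111
| 00001000
----------
  10001111

Answer: 10001111 (143)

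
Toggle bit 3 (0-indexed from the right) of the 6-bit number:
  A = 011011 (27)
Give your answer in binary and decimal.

Mask = 1 << 3 = 001000
Bit 3 of A is 1; XOR with the mask flips it to 0.
  011011
^ 001000
--------
  010011

Answer: 010011 (19)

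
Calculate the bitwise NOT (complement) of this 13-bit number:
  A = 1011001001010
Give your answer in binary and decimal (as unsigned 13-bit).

Flip each bit (0->1, 1->0):
  1011001001010
  0100110110101

Answer: 0100110110101 (2485)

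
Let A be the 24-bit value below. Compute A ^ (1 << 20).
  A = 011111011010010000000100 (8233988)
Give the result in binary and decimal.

Mask = 1 << 20 = 000100000000000000000000
Bit 20 of A is 1; XOR with the mask flips it to 0.
  011111011010010000000100
^ 000100000000000000000000
--------------------------
  011011011010010000000100

Answer: 011011011010010000000100 (7185412)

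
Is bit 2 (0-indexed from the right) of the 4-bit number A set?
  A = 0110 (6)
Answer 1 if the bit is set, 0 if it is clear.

Bit 2 is the 3rd from the right.
  0110
   ^
That bit is 1.

Answer: 1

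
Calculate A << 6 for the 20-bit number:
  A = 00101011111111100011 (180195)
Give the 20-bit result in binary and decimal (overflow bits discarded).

Shift left by 6: drop the top 6 bit(s), append 6 zero(s) on the right.
  00101011111111100011  ->  discard [001010], keep [11111111100011], append 000000
= 11111111100011000000

Answer: 11111111100011000000 (1046720)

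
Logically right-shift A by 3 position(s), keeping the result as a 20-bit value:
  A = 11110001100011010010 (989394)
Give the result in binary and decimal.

Logical shift right by 3: drop the bottom 3 bit(s), prepend 3 zero(s) on the left.
  11110001100011010010  ->  keep [11110001100011010], discard [010], prepend 000
= 00011110001100011010

Answer: 00011110001100011010 (123674)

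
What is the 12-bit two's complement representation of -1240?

1. Binary of +1240:  010011011000
2. Invert bits:     101100100111
3. Add 1:           101100101000

Answer: 101100101000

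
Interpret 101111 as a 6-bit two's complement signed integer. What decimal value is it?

MSB is 1, so the value is negative. Find the magnitude:
1. Invert bits:  010000
2. Add 1:        010001  = 17
3. Apply sign:   -17

Answer: -17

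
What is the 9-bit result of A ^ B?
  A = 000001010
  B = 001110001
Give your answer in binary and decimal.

Apply ^ to each column (1 where bits differ):
  000001010
^ 001110001
-----------
  001111011

Answer: 001111011 (123)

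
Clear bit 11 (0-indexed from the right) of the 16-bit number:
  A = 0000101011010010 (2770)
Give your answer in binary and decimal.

Mask = ~(1 << 11) = 1111011111111111
Bit 11 of A is 1, so AND-ing with the mask clears it to 0.
  0000101011010010
& 1111011111111111
------------------
  0000001011010010

Answer: 0000001011010010 (722)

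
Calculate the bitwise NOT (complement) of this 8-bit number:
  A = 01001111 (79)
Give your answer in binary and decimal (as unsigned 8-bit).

Flip each bit (0->1, 1->0):
  01001111
  10110000

Answer: 10110000 (176)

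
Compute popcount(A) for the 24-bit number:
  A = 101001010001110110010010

101001010001110110010010
1-bits at positions (from bit 0 = LSB): 1, 4, 7, 8, 10, 11, 12, 16, 18, 21, 23
Count = 11

Answer: 11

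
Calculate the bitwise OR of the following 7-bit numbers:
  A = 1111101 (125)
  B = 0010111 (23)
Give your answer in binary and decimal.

Apply | to each column (1 where either bit is 1):
  1111101
| 0010111
---------
  1111111

Answer: 1111111 (127)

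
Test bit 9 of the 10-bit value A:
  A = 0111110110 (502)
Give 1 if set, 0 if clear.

Bit 9 is the 10th from the right.
  0111110110
  ^
That bit is 0.

Answer: 0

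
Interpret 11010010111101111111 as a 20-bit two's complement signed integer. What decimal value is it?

MSB is 1, so the value is negative. Find the magnitude:
1. Invert bits:  00101101000010000000
2. Add 1:        00101101000010000001  = 184449
3. Apply sign:   -184449

Answer: -184449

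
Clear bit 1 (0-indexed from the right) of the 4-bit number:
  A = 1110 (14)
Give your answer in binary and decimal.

Mask = ~(1 << 1) = 1101
Bit 1 of A is 1, so AND-ing with the mask clears it to 0.
  1110
& 1101
------
  1100

Answer: 1100 (12)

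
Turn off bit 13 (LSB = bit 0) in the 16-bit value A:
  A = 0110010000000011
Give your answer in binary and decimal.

Mask = ~(1 << 13) = 1101111111111111
Bit 13 of A is 1, so AND-ing with the mask clears it to 0.
  0110010000000011
& 1101111111111111
------------------
  0100010000000011

Answer: 0100010000000011 (17411)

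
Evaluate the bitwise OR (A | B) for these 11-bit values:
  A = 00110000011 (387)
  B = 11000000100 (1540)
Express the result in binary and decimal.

Apply | to each column (1 where either bit is 1):
  00110000011
| 11000000100
-------------
  11110000111

Answer: 11110000111 (1927)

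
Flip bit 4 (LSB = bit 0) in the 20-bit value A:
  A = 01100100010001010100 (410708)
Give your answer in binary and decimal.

Mask = 1 << 4 = 00000000000000010000
Bit 4 of A is 1; XOR with the mask flips it to 0.
  01100100010001010100
^ 00000000000000010000
----------------------
  01100100010001000100

Answer: 01100100010001000100 (410692)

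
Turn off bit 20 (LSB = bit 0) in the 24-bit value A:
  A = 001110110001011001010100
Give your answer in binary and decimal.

Mask = ~(1 << 20) = 111011111111111111111111
Bit 20 of A is 1, so AND-ing with the mask clears it to 0.
  001110110001011001010100
& 111011111111111111111111
--------------------------
  001010110001011001010100

Answer: 001010110001011001010100 (2823764)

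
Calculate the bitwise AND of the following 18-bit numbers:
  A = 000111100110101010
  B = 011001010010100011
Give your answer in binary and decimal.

Apply & to each column (1 only where both bits are 1):
  000111100110101010
& 011001010010100011
--------------------
  000001000010100010

Answer: 000001000010100010 (4258)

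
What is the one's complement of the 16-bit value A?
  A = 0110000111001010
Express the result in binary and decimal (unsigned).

Flip each bit (0->1, 1->0):
  0110000111001010
  1001111000110101

Answer: 1001111000110101 (40501)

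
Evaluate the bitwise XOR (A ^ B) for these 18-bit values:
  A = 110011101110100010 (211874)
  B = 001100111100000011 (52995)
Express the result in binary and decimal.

Apply ^ to each column (1 where bits differ):
  110011101110100010
^ 001100111100000011
--------------------
  111111010010100001

Answer: 111111010010100001 (259233)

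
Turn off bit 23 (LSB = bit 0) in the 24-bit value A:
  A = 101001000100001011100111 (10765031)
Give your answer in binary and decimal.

Mask = ~(1 << 23) = 011111111111111111111111
Bit 23 of A is 1, so AND-ing with the mask clears it to 0.
  101001000100001011100111
& 011111111111111111111111
--------------------------
  001001000100001011100111

Answer: 001001000100001011100111 (2376423)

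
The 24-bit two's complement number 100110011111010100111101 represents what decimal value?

MSB is 1, so the value is negative. Find the magnitude:
1. Invert bits:  011001100000101011000010
2. Add 1:        011001100000101011000011  = 6687427
3. Apply sign:   -6687427

Answer: -6687427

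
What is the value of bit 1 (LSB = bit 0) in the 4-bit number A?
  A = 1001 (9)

Bit 1 is the 2nd from the right.
  1001
    ^
That bit is 0.

Answer: 0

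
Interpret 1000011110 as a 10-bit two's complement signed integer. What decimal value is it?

MSB is 1, so the value is negative. Find the magnitude:
1. Invert bits:  0111100001
2. Add 1:        0111100010  = 482
3. Apply sign:   -482

Answer: -482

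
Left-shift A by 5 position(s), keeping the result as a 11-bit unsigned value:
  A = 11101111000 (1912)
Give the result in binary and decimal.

Shift left by 5: drop the top 5 bit(s), append 5 zero(s) on the right.
  11101111000  ->  discard [11101], keep [111000], append 00000
= 11100000000

Answer: 11100000000 (1792)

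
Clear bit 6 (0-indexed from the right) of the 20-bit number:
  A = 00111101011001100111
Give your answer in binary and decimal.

Mask = ~(1 << 6) = 11111111111110111111
Bit 6 of A is 1, so AND-ing with the mask clears it to 0.
  00111101011001100111
& 11111111111110111111
----------------------
  00111101011000100111

Answer: 00111101011000100111 (251431)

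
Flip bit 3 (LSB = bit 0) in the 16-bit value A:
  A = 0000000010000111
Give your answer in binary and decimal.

Mask = 1 << 3 = 0000000000001000
Bit 3 of A is 0; XOR with the mask flips it to 1.
  0000000010000111
^ 0000000000001000
------------------
  0000000010001111

Answer: 0000000010001111 (143)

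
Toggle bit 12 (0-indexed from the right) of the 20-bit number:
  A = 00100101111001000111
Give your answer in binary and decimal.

Mask = 1 << 12 = 00000001000000000000
Bit 12 of A is 1; XOR with the mask flips it to 0.
  00100101111001000111
^ 00000001000000000000
----------------------
  00100100111001000111

Answer: 00100100111001000111 (151111)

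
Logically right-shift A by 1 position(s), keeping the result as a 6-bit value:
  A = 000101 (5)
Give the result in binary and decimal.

Logical shift right by 1: drop the bottom 1 bit(s), prepend 1 zero(s) on the left.
  000101  ->  keep [00010], discard [1], prepend 0
= 000010

Answer: 000010 (2)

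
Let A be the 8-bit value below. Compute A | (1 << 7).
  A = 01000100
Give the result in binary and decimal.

Mask = 1 << 7 = 10000000
Bit 7 of A is 0, so OR-ing with the mask flips it to 1.
  01000100
| 10000000
----------
  11000100

Answer: 11000100 (196)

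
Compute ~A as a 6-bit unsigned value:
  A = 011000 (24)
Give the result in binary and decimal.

Flip each bit (0->1, 1->0):
  011000
  100111

Answer: 100111 (39)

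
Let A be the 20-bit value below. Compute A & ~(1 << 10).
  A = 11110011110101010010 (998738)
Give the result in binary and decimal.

Mask = ~(1 << 10) = 11111111101111111111
Bit 10 of A is 1, so AND-ing with the mask clears it to 0.
  11110011110101010010
& 11111111101111111111
----------------------
  11110011100101010010

Answer: 11110011100101010010 (997714)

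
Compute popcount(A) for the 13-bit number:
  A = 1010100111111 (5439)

1010100111111
1-bits at positions (from bit 0 = LSB): 0, 1, 2, 3, 4, 5, 8, 10, 12
Count = 9

Answer: 9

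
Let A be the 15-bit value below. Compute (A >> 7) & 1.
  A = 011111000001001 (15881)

Bit 7 is the 8th from the right.
  011111000001001
         ^
That bit is 0.

Answer: 0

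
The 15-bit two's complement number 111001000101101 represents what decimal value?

MSB is 1, so the value is negative. Find the magnitude:
1. Invert bits:  000110111010010
2. Add 1:        000110111010011  = 3539
3. Apply sign:   -3539

Answer: -3539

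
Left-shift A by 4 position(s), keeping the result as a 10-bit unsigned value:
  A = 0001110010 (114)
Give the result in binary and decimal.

Shift left by 4: drop the top 4 bit(s), append 4 zero(s) on the right.
  0001110010  ->  discard [0001], keep [110010], append 0000
= 1100100000

Answer: 1100100000 (800)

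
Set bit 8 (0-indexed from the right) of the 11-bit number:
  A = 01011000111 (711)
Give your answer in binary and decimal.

Mask = 1 << 8 = 00100000000
Bit 8 of A is 0, so OR-ing with the mask flips it to 1.
  01011000111
| 00100000000
-------------
  01111000111

Answer: 01111000111 (967)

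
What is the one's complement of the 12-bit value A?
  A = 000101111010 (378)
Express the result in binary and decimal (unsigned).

Flip each bit (0->1, 1->0):
  000101111010
  111010000101

Answer: 111010000101 (3717)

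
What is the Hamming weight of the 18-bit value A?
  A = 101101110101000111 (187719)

101101110101000111
1-bits at positions (from bit 0 = LSB): 0, 1, 2, 6, 8, 10, 11, 12, 14, 15, 17
Count = 11

Answer: 11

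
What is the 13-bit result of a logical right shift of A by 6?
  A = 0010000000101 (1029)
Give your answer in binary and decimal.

Logical shift right by 6: drop the bottom 6 bit(s), prepend 6 zero(s) on the left.
  0010000000101  ->  keep [0010000], discard [000101], prepend 000000
= 0000000010000

Answer: 0000000010000 (16)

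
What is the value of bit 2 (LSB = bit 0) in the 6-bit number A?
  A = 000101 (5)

Bit 2 is the 3rd from the right.
  000101
     ^
That bit is 1.

Answer: 1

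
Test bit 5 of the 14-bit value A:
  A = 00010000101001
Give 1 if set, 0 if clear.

Bit 5 is the 6th from the right.
  00010000101001
          ^
That bit is 1.

Answer: 1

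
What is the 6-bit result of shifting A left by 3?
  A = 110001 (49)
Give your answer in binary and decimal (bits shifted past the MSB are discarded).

Shift left by 3: drop the top 3 bit(s), append 3 zero(s) on the right.
  110001  ->  discard [110], keep [001], append 000
= 001000

Answer: 001000 (8)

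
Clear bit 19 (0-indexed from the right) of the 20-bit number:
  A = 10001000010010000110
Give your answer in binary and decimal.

Mask = ~(1 << 19) = 01111111111111111111
Bit 19 of A is 1, so AND-ing with the mask clears it to 0.
  10001000010010000110
& 01111111111111111111
----------------------
  00001000010010000110

Answer: 00001000010010000110 (33926)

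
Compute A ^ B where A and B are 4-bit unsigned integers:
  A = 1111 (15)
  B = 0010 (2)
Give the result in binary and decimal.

Apply ^ to each column (1 where bits differ):
  1111
^ 0010
------
  1101

Answer: 1101 (13)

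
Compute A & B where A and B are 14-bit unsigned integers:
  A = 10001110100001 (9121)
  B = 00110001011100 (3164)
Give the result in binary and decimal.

Apply & to each column (1 only where both bits are 1):
  10001110100001
& 00110001011100
----------------
  00000000000000

Answer: 00000000000000 (0)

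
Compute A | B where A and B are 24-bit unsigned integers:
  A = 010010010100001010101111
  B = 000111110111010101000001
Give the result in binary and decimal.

Apply | to each column (1 where either bit is 1):
  010010010100001010101111
| 000111110111010101000001
--------------------------
  010111110111011111101111

Answer: 010111110111011111101111 (6256623)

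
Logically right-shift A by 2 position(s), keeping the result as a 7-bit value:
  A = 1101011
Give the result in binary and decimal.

Logical shift right by 2: drop the bottom 2 bit(s), prepend 2 zero(s) on the left.
  1101011  ->  keep [11010], discard [11], prepend 00
= 0011010

Answer: 0011010 (26)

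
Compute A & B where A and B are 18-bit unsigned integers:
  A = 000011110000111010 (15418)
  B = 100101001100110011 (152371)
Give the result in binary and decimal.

Apply & to each column (1 only where both bits are 1):
  000011110000111010
& 100101001100110011
--------------------
  000001000000110010

Answer: 000001000000110010 (4146)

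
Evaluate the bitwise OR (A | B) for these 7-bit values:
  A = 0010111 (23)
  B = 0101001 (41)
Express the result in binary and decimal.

Apply | to each column (1 where either bit is 1):
  0010111
| 0101001
---------
  0111111

Answer: 0111111 (63)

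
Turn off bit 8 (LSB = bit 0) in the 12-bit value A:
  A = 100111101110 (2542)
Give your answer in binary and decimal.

Mask = ~(1 << 8) = 111011111111
Bit 8 of A is 1, so AND-ing with the mask clears it to 0.
  100111101110
& 111011111111
--------------
  100011101110

Answer: 100011101110 (2286)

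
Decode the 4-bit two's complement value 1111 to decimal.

MSB is 1, so the value is negative. Find the magnitude:
1. Invert bits:  0000
2. Add 1:        0001  = 1
3. Apply sign:   -1

Answer: -1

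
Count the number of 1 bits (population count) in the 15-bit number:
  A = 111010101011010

111010101011010
1-bits at positions (from bit 0 = LSB): 1, 3, 4, 6, 8, 10, 12, 13, 14
Count = 9

Answer: 9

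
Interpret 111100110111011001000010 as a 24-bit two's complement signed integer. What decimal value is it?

MSB is 1, so the value is negative. Find the magnitude:
1. Invert bits:  000011001000100110111101
2. Add 1:        000011001000100110111110  = 821694
3. Apply sign:   -821694

Answer: -821694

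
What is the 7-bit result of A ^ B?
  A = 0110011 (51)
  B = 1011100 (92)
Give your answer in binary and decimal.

Apply ^ to each column (1 where bits differ):
  0110011
^ 1011100
---------
  1101111

Answer: 1101111 (111)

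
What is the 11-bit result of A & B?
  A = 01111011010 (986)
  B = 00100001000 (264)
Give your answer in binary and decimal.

Apply & to each column (1 only where both bits are 1):
  01111011010
& 00100001000
-------------
  00100001000

Answer: 00100001000 (264)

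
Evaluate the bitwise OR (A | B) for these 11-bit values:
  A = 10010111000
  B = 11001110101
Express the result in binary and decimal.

Apply | to each column (1 where either bit is 1):
  10010111000
| 11001110101
-------------
  11011111101

Answer: 11011111101 (1789)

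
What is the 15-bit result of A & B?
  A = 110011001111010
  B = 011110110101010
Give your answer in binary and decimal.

Apply & to each column (1 only where both bits are 1):
  110011001111010
& 011110110101010
-----------------
  010010000101010

Answer: 010010000101010 (9258)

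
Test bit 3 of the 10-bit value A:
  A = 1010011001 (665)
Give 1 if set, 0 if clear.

Bit 3 is the 4th from the right.
  1010011001
        ^
That bit is 1.

Answer: 1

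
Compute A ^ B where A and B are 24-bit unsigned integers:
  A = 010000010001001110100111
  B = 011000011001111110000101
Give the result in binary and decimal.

Apply ^ to each column (1 where bits differ):
  010000010001001110100111
^ 011000011001111110000101
--------------------------
  001000001000110000100010

Answer: 001000001000110000100010 (2133026)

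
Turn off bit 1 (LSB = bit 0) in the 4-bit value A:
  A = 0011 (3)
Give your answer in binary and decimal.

Mask = ~(1 << 1) = 1101
Bit 1 of A is 1, so AND-ing with the mask clears it to 0.
  0011
& 1101
------
  0001

Answer: 0001 (1)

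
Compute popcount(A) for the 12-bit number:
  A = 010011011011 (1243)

010011011011
1-bits at positions (from bit 0 = LSB): 0, 1, 3, 4, 6, 7, 10
Count = 7

Answer: 7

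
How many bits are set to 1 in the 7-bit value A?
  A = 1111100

1111100
1-bits at positions (from bit 0 = LSB): 2, 3, 4, 5, 6
Count = 5

Answer: 5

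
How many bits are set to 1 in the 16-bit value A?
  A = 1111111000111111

1111111000111111
1-bits at positions (from bit 0 = LSB): 0, 1, 2, 3, 4, 5, 9, 10, 11, 12, 13, 14, 15
Count = 13

Answer: 13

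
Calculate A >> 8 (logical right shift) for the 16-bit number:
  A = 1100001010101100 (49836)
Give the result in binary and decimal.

Logical shift right by 8: drop the bottom 8 bit(s), prepend 8 zero(s) on the left.
  1100001010101100  ->  keep [11000010], discard [10101100], prepend 00000000
= 0000000011000010

Answer: 0000000011000010 (194)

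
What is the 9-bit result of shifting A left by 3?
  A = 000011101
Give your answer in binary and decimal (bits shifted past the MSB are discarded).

Shift left by 3: drop the top 3 bit(s), append 3 zero(s) on the right.
  000011101  ->  discard [000], keep [011101], append 000
= 011101000

Answer: 011101000 (232)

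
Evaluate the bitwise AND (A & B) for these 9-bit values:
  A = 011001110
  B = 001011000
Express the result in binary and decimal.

Apply & to each column (1 only where both bits are 1):
  011001110
& 001011000
-----------
  001001000

Answer: 001001000 (72)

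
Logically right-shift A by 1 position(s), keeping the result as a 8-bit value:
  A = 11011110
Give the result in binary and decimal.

Logical shift right by 1: drop the bottom 1 bit(s), prepend 1 zero(s) on the left.
  11011110  ->  keep [1101111], discard [0], prepend 0
= 01101111

Answer: 01101111 (111)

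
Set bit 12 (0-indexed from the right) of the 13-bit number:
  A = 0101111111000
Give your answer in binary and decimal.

Mask = 1 << 12 = 1000000000000
Bit 12 of A is 0, so OR-ing with the mask flips it to 1.
  0101111111000
| 1000000000000
---------------
  1101111111000

Answer: 1101111111000 (7160)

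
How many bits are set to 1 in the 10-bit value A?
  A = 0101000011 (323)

0101000011
1-bits at positions (from bit 0 = LSB): 0, 1, 6, 8
Count = 4

Answer: 4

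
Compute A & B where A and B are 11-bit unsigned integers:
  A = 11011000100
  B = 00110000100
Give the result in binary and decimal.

Apply & to each column (1 only where both bits are 1):
  11011000100
& 00110000100
-------------
  00010000100

Answer: 00010000100 (132)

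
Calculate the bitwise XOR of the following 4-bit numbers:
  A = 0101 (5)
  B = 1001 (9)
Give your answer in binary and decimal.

Apply ^ to each column (1 where bits differ):
  0101
^ 1001
------
  1100

Answer: 1100 (12)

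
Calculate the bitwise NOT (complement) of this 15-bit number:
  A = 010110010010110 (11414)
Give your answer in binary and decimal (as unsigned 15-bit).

Flip each bit (0->1, 1->0):
  010110010010110
  101001101101001

Answer: 101001101101001 (21353)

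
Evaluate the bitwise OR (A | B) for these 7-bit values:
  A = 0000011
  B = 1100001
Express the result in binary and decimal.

Apply | to each column (1 where either bit is 1):
  0000011
| 1100001
---------
  1100011

Answer: 1100011 (99)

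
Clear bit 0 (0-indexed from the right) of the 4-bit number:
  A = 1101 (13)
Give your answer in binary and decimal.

Mask = ~(1 << 0) = 1110
Bit 0 of A is 1, so AND-ing with the mask clears it to 0.
  1101
& 1110
------
  1100

Answer: 1100 (12)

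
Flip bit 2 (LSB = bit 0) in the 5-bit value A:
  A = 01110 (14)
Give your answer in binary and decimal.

Mask = 1 << 2 = 00100
Bit 2 of A is 1; XOR with the mask flips it to 0.
  01110
^ 00100
-------
  01010

Answer: 01010 (10)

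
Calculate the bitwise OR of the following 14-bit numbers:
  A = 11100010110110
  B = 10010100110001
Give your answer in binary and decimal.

Apply | to each column (1 where either bit is 1):
  11100010110110
| 10010100110001
----------------
  11110110110111

Answer: 11110110110111 (15799)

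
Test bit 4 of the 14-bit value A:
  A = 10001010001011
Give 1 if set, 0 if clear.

Bit 4 is the 5th from the right.
  10001010001011
           ^
That bit is 0.

Answer: 0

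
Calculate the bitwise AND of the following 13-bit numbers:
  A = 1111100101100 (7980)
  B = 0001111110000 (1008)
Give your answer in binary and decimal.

Apply & to each column (1 only where both bits are 1):
  1111100101100
& 0001111110000
---------------
  0001100100000

Answer: 0001100100000 (800)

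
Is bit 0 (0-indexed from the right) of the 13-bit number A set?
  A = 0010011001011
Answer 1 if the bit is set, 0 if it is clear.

Bit 0 is the 1st from the right.
  0010011001011
              ^
That bit is 1.

Answer: 1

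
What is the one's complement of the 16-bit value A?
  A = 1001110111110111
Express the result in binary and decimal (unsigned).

Flip each bit (0->1, 1->0):
  1001110111110111
  0110001000001000

Answer: 0110001000001000 (25096)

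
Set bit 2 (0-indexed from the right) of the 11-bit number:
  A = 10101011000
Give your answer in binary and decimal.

Mask = 1 << 2 = 00000000100
Bit 2 of A is 0, so OR-ing with the mask flips it to 1.
  10101011000
| 00000000100
-------------
  10101011100

Answer: 10101011100 (1372)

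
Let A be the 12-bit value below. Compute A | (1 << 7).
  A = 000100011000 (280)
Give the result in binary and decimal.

Mask = 1 << 7 = 000010000000
Bit 7 of A is 0, so OR-ing with the mask flips it to 1.
  000100011000
| 000010000000
--------------
  000110011000

Answer: 000110011000 (408)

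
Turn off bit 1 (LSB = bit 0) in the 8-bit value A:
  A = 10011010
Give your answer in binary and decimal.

Mask = ~(1 << 1) = 11111101
Bit 1 of A is 1, so AND-ing with the mask clears it to 0.
  10011010
& 11111101
----------
  10011000

Answer: 10011000 (152)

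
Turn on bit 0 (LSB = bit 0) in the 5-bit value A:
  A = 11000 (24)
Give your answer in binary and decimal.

Mask = 1 << 0 = 00001
Bit 0 of A is 0, so OR-ing with the mask flips it to 1.
  11000
| 00001
-------
  11001

Answer: 11001 (25)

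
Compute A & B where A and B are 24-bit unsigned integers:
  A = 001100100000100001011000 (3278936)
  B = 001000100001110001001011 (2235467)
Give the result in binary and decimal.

Apply & to each column (1 only where both bits are 1):
  001100100000100001011000
& 001000100001110001001011
--------------------------
  001000100000100001001000

Answer: 001000100000100001001000 (2230344)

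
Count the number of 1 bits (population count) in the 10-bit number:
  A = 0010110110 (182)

0010110110
1-bits at positions (from bit 0 = LSB): 1, 2, 4, 5, 7
Count = 5

Answer: 5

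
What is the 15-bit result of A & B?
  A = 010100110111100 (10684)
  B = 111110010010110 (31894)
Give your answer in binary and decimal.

Apply & to each column (1 only where both bits are 1):
  010100110111100
& 111110010010110
-----------------
  010100010010100

Answer: 010100010010100 (10388)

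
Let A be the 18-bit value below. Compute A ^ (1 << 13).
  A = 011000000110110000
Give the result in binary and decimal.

Mask = 1 << 13 = 000010000000000000
Bit 13 of A is 0; XOR with the mask flips it to 1.
  011000000110110000
^ 000010000000000000
--------------------
  011010000110110000

Answer: 011010000110110000 (106928)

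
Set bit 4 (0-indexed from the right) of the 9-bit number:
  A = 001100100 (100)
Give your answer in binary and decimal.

Mask = 1 << 4 = 000010000
Bit 4 of A is 0, so OR-ing with the mask flips it to 1.
  001100100
| 000010000
-----------
  001110100

Answer: 001110100 (116)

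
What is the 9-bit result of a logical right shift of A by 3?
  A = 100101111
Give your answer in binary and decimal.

Logical shift right by 3: drop the bottom 3 bit(s), prepend 3 zero(s) on the left.
  100101111  ->  keep [100101], discard [111], prepend 000
= 000100101

Answer: 000100101 (37)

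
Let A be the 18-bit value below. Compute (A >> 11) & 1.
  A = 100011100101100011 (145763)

Bit 11 is the 12th from the right.
  100011100101100011
        ^
That bit is 1.

Answer: 1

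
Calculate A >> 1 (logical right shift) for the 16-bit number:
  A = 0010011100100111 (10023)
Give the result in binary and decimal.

Logical shift right by 1: drop the bottom 1 bit(s), prepend 1 zero(s) on the left.
  0010011100100111  ->  keep [001001110010011], discard [1], prepend 0
= 0001001110010011

Answer: 0001001110010011 (5011)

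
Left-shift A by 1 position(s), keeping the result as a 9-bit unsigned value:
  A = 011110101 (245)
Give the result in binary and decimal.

Shift left by 1: drop the top 1 bit(s), append 1 zero(s) on the right.
  011110101  ->  discard [0], keep [11110101], append 0
= 111101010

Answer: 111101010 (490)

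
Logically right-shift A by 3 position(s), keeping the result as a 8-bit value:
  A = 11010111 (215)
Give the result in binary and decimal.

Logical shift right by 3: drop the bottom 3 bit(s), prepend 3 zero(s) on the left.
  11010111  ->  keep [11010], discard [111], prepend 000
= 00011010

Answer: 00011010 (26)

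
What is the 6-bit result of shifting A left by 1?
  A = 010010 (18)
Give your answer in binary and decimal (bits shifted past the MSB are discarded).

Shift left by 1: drop the top 1 bit(s), append 1 zero(s) on the right.
  010010  ->  discard [0], keep [10010], append 0
= 100100

Answer: 100100 (36)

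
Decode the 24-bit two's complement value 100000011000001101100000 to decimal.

MSB is 1, so the value is negative. Find the magnitude:
1. Invert bits:  011111100111110010011111
2. Add 1:        011111100111110010100000  = 8289440
3. Apply sign:   -8289440

Answer: -8289440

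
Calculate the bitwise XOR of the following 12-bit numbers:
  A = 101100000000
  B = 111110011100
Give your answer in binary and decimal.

Apply ^ to each column (1 where bits differ):
  101100000000
^ 111110011100
--------------
  010010011100

Answer: 010010011100 (1180)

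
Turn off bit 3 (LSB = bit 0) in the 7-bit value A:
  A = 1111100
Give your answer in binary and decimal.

Mask = ~(1 << 3) = 1110111
Bit 3 of A is 1, so AND-ing with the mask clears it to 0.
  1111100
& 1110111
---------
  1110100

Answer: 1110100 (116)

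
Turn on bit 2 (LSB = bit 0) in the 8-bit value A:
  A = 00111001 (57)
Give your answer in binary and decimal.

Mask = 1 << 2 = 00000100
Bit 2 of A is 0, so OR-ing with the mask flips it to 1.
  00111001
| 00000100
----------
  00111101

Answer: 00111101 (61)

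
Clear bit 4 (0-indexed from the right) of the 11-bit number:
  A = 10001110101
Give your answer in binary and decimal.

Mask = ~(1 << 4) = 11111101111
Bit 4 of A is 1, so AND-ing with the mask clears it to 0.
  10001110101
& 11111101111
-------------
  10001100101

Answer: 10001100101 (1125)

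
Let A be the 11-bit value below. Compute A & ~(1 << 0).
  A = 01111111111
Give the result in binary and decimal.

Mask = ~(1 << 0) = 11111111110
Bit 0 of A is 1, so AND-ing with the mask clears it to 0.
  01111111111
& 11111111110
-------------
  01111111110

Answer: 01111111110 (1022)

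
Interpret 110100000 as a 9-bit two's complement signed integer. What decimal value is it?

MSB is 1, so the value is negative. Find the magnitude:
1. Invert bits:  001011111
2. Add 1:        001100000  = 96
3. Apply sign:   -96

Answer: -96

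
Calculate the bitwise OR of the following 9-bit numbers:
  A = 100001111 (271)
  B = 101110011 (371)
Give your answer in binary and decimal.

Apply | to each column (1 where either bit is 1):
  100001111
| 101110011
-----------
  101111111

Answer: 101111111 (383)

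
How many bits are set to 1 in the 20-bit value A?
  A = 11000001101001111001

11000001101001111001
1-bits at positions (from bit 0 = LSB): 0, 3, 4, 5, 6, 9, 11, 12, 18, 19
Count = 10

Answer: 10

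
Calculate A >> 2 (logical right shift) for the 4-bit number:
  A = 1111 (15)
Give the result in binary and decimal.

Logical shift right by 2: drop the bottom 2 bit(s), prepend 2 zero(s) on the left.
  1111  ->  keep [11], discard [11], prepend 00
= 0011

Answer: 0011 (3)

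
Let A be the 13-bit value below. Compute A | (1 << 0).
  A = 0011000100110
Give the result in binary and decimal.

Mask = 1 << 0 = 0000000000001
Bit 0 of A is 0, so OR-ing with the mask flips it to 1.
  0011000100110
| 0000000000001
---------------
  0011000100111

Answer: 0011000100111 (1575)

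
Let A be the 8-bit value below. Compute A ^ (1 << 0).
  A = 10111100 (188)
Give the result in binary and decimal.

Mask = 1 << 0 = 00000001
Bit 0 of A is 0; XOR with the mask flips it to 1.
  10111100
^ 00000001
----------
  10111101

Answer: 10111101 (189)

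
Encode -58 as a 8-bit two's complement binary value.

1. Binary of +58:  00111010
2. Invert bits:     11000101
3. Add 1:           11000110

Answer: 11000110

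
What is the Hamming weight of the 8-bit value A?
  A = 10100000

10100000
1-bits at positions (from bit 0 = LSB): 5, 7
Count = 2

Answer: 2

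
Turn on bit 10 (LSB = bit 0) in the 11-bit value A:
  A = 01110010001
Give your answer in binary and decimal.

Mask = 1 << 10 = 10000000000
Bit 10 of A is 0, so OR-ing with the mask flips it to 1.
  01110010001
| 10000000000
-------------
  11110010001

Answer: 11110010001 (1937)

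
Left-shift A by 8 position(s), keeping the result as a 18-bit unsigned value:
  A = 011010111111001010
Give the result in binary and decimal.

Shift left by 8: drop the top 8 bit(s), append 8 zero(s) on the right.
  011010111111001010  ->  discard [01101011], keep [1111001010], append 00000000
= 111100101000000000

Answer: 111100101000000000 (248320)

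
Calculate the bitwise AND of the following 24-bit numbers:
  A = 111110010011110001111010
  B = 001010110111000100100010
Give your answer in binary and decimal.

Apply & to each column (1 only where both bits are 1):
  111110010011110001111010
& 001010110111000100100010
--------------------------
  001010010011000000100010

Answer: 001010010011000000100010 (2699298)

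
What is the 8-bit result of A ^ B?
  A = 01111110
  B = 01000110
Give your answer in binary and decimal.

Apply ^ to each column (1 where bits differ):
  01111110
^ 01000110
----------
  00111000

Answer: 00111000 (56)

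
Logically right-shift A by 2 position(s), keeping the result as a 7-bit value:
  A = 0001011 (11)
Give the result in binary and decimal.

Logical shift right by 2: drop the bottom 2 bit(s), prepend 2 zero(s) on the left.
  0001011  ->  keep [00010], discard [11], prepend 00
= 0000010

Answer: 0000010 (2)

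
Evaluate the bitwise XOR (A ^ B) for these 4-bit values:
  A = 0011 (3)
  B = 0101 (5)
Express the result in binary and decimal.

Apply ^ to each column (1 where bits differ):
  0011
^ 0101
------
  0110

Answer: 0110 (6)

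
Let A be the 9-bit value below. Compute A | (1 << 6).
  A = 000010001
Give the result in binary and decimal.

Mask = 1 << 6 = 001000000
Bit 6 of A is 0, so OR-ing with the mask flips it to 1.
  000010001
| 001000000
-----------
  001010001

Answer: 001010001 (81)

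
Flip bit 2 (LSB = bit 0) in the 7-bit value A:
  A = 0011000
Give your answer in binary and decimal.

Mask = 1 << 2 = 0000100
Bit 2 of A is 0; XOR with the mask flips it to 1.
  0011000
^ 0000100
---------
  0011100

Answer: 0011100 (28)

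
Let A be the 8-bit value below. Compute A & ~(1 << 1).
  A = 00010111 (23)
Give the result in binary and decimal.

Mask = ~(1 << 1) = 11111101
Bit 1 of A is 1, so AND-ing with the mask clears it to 0.
  00010111
& 11111101
----------
  00010101

Answer: 00010101 (21)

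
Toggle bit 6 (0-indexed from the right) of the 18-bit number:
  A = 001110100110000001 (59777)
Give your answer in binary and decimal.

Mask = 1 << 6 = 000000000001000000
Bit 6 of A is 0; XOR with the mask flips it to 1.
  001110100110000001
^ 000000000001000000
--------------------
  001110100111000001

Answer: 001110100111000001 (59841)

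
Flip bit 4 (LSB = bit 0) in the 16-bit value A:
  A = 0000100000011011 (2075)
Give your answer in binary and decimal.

Mask = 1 << 4 = 0000000000010000
Bit 4 of A is 1; XOR with the mask flips it to 0.
  0000100000011011
^ 0000000000010000
------------------
  0000100000001011

Answer: 0000100000001011 (2059)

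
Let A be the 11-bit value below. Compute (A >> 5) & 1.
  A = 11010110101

Bit 5 is the 6th from the right.
  11010110101
       ^
That bit is 1.

Answer: 1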